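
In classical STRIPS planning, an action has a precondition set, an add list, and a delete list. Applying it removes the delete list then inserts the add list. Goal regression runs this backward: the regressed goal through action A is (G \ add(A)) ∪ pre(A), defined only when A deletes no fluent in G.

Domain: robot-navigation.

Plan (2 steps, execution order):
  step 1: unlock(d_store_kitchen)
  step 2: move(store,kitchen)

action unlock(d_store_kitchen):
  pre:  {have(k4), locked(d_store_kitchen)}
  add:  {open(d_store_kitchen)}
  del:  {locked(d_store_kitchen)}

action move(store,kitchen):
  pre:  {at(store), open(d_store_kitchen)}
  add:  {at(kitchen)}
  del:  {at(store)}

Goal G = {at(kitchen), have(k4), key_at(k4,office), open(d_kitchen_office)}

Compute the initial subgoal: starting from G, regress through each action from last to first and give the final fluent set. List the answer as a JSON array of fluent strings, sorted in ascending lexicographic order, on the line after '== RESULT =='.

Regress step by step:
  through step 2 (move(store,kitchen)): drop {at(kitchen)}, keep {have(k4), key_at(k4,office), open(d_kitchen_office)}, require {at(store), open(d_store_kitchen)}
    → {at(store), have(k4), key_at(k4,office), open(d_kitchen_office), open(d_store_kitchen)}
  through step 1 (unlock(d_store_kitchen)): drop {open(d_store_kitchen)}, keep {at(store), have(k4), key_at(k4,office), open(d_kitchen_office)}, require {have(k4), locked(d_store_kitchen)}
    → {at(store), have(k4), key_at(k4,office), locked(d_store_kitchen), open(d_kitchen_office)}

== RESULT ==
["at(store)", "have(k4)", "key_at(k4,office)", "locked(d_store_kitchen)", "open(d_kitchen_office)"]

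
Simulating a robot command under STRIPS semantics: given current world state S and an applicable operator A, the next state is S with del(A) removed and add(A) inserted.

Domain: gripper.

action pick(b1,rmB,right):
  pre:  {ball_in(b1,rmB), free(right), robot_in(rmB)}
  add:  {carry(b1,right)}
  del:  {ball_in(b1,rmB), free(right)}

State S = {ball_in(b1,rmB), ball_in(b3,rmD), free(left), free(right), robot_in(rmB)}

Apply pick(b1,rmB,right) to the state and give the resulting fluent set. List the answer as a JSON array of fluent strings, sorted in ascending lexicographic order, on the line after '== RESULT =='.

Compute (S \ del) ∪ add:
  pre ⊆ S: {ball_in(b1,rmB), free(right), robot_in(rmB)} ⊆ S  — applicable
  S \ del = {ball_in(b3,rmD), free(left), robot_in(rmB)}
  ∪ add   = {ball_in(b3,rmD), carry(b1,right), free(left), robot_in(rmB)}

== RESULT ==
["ball_in(b3,rmD)", "carry(b1,right)", "free(left)", "robot_in(rmB)"]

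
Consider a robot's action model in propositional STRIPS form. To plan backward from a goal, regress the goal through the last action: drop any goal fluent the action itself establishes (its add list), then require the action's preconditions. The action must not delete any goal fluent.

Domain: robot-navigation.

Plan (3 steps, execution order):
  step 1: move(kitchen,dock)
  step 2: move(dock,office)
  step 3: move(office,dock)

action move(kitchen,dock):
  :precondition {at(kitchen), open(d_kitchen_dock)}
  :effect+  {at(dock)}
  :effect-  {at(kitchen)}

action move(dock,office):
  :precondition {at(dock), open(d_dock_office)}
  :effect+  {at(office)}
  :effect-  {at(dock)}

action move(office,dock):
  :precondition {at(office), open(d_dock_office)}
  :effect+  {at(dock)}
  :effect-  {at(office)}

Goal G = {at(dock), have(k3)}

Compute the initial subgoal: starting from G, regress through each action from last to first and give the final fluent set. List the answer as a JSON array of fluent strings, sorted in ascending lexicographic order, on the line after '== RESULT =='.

Regress step by step:
  through step 3 (move(office,dock)): drop {at(dock)}, keep {have(k3)}, require {at(office), open(d_dock_office)}
    → {at(office), have(k3), open(d_dock_office)}
  through step 2 (move(dock,office)): drop {at(office)}, keep {have(k3), open(d_dock_office)}, require {at(dock), open(d_dock_office)}
    → {at(dock), have(k3), open(d_dock_office)}
  through step 1 (move(kitchen,dock)): drop {at(dock)}, keep {have(k3), open(d_dock_office)}, require {at(kitchen), open(d_kitchen_dock)}
    → {at(kitchen), have(k3), open(d_dock_office), open(d_kitchen_dock)}

== RESULT ==
["at(kitchen)", "have(k3)", "open(d_dock_office)", "open(d_kitchen_dock)"]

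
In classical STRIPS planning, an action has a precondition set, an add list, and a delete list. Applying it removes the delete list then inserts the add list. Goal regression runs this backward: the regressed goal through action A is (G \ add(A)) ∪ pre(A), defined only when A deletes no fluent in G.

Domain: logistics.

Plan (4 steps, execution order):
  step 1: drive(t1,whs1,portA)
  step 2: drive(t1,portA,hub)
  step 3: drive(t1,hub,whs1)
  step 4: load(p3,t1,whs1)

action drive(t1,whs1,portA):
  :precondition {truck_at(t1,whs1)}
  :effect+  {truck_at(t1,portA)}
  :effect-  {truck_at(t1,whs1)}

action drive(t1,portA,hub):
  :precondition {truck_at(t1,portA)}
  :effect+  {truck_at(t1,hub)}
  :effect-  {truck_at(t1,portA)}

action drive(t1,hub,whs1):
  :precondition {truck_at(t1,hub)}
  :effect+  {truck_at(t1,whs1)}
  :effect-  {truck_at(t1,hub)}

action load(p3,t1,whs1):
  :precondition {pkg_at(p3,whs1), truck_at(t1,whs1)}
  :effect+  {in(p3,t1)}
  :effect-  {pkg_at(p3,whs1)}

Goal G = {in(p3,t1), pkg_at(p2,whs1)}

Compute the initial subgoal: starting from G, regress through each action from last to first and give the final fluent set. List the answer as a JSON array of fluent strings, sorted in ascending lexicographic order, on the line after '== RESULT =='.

Regress step by step:
  through step 4 (load(p3,t1,whs1)): drop {in(p3,t1)}, keep {pkg_at(p2,whs1)}, require {pkg_at(p3,whs1), truck_at(t1,whs1)}
    → {pkg_at(p2,whs1), pkg_at(p3,whs1), truck_at(t1,whs1)}
  through step 3 (drive(t1,hub,whs1)): drop {truck_at(t1,whs1)}, keep {pkg_at(p2,whs1), pkg_at(p3,whs1)}, require {truck_at(t1,hub)}
    → {pkg_at(p2,whs1), pkg_at(p3,whs1), truck_at(t1,hub)}
  through step 2 (drive(t1,portA,hub)): drop {truck_at(t1,hub)}, keep {pkg_at(p2,whs1), pkg_at(p3,whs1)}, require {truck_at(t1,portA)}
    → {pkg_at(p2,whs1), pkg_at(p3,whs1), truck_at(t1,portA)}
  through step 1 (drive(t1,whs1,portA)): drop {truck_at(t1,portA)}, keep {pkg_at(p2,whs1), pkg_at(p3,whs1)}, require {truck_at(t1,whs1)}
    → {pkg_at(p2,whs1), pkg_at(p3,whs1), truck_at(t1,whs1)}

== RESULT ==
["pkg_at(p2,whs1)", "pkg_at(p3,whs1)", "truck_at(t1,whs1)"]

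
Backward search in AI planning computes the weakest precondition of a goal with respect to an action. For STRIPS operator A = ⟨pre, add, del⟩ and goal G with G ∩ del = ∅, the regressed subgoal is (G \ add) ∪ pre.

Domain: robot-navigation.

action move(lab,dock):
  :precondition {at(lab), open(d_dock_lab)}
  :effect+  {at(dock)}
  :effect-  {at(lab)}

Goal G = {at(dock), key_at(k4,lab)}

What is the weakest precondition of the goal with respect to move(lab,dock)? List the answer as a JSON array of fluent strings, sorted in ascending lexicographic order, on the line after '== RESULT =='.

Compute (G \ add) ∪ pre:
  G ∩ del = {}  (empty — regression defined)
  G \ add = {at(dock), key_at(k4,lab)} \ {at(dock)} = {key_at(k4,lab)}
  ∪ pre   = {key_at(k4,lab)} ∪ {at(lab), open(d_dock_lab)}
          = {at(lab), key_at(k4,lab), open(d_dock_lab)}

== RESULT ==
["at(lab)", "key_at(k4,lab)", "open(d_dock_lab)"]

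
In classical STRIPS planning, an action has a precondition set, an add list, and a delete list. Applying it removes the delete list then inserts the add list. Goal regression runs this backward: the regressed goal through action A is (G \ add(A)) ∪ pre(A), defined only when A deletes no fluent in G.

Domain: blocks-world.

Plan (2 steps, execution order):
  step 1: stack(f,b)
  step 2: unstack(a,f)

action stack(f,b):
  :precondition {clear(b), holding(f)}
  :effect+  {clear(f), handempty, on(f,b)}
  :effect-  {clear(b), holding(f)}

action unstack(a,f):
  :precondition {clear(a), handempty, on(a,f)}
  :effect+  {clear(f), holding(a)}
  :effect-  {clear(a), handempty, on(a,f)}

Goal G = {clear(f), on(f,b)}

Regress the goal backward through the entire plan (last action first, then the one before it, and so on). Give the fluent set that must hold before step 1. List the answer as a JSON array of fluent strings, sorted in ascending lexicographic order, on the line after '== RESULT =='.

Work backward from the goal:
  through step 2 (unstack(a,f)): drop {clear(f)}, keep {on(f,b)}, require {clear(a), handempty, on(a,f)}
    → {clear(a), handempty, on(a,f), on(f,b)}
  through step 1 (stack(f,b)): drop {handempty, on(f,b)}, keep {clear(a), on(a,f)}, require {clear(b), holding(f)}
    → {clear(a), clear(b), holding(f), on(a,f)}

== RESULT ==
["clear(a)", "clear(b)", "holding(f)", "on(a,f)"]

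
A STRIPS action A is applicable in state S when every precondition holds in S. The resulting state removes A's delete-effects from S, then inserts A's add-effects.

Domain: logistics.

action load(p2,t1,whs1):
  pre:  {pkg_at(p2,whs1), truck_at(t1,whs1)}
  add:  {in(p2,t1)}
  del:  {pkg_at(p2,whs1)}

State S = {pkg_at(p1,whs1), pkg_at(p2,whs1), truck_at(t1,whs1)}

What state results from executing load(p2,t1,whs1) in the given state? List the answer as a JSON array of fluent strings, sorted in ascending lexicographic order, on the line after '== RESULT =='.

Compute (S \ del) ∪ add:
  pre ⊆ S: {pkg_at(p2,whs1), truck_at(t1,whs1)} ⊆ S  — applicable
  S \ del = {pkg_at(p1,whs1), truck_at(t1,whs1)}
  ∪ add   = {in(p2,t1), pkg_at(p1,whs1), truck_at(t1,whs1)}

== RESULT ==
["in(p2,t1)", "pkg_at(p1,whs1)", "truck_at(t1,whs1)"]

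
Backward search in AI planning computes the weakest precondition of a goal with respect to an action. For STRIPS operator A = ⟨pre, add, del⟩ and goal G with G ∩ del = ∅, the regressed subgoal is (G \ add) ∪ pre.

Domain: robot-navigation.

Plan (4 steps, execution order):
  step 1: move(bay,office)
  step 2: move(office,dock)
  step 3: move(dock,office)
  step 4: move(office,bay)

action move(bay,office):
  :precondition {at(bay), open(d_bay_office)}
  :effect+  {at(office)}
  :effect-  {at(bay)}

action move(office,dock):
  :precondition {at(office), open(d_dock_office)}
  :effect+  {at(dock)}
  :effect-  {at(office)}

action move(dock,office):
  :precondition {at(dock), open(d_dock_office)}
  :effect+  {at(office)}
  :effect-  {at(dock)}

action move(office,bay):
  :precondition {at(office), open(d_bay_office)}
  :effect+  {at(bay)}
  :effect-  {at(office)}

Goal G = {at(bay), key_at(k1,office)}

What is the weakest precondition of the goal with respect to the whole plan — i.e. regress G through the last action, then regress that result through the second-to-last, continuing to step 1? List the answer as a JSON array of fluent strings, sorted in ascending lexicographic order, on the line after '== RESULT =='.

Regress step by step:
  through step 4 (move(office,bay)): drop {at(bay)}, keep {key_at(k1,office)}, require {at(office), open(d_bay_office)}
    → {at(office), key_at(k1,office), open(d_bay_office)}
  through step 3 (move(dock,office)): drop {at(office)}, keep {key_at(k1,office), open(d_bay_office)}, require {at(dock), open(d_dock_office)}
    → {at(dock), key_at(k1,office), open(d_bay_office), open(d_dock_office)}
  through step 2 (move(office,dock)): drop {at(dock)}, keep {key_at(k1,office), open(d_bay_office), open(d_dock_office)}, require {at(office), open(d_dock_office)}
    → {at(office), key_at(k1,office), open(d_bay_office), open(d_dock_office)}
  through step 1 (move(bay,office)): drop {at(office)}, keep {key_at(k1,office), open(d_bay_office), open(d_dock_office)}, require {at(bay), open(d_bay_office)}
    → {at(bay), key_at(k1,office), open(d_bay_office), open(d_dock_office)}

== RESULT ==
["at(bay)", "key_at(k1,office)", "open(d_bay_office)", "open(d_dock_office)"]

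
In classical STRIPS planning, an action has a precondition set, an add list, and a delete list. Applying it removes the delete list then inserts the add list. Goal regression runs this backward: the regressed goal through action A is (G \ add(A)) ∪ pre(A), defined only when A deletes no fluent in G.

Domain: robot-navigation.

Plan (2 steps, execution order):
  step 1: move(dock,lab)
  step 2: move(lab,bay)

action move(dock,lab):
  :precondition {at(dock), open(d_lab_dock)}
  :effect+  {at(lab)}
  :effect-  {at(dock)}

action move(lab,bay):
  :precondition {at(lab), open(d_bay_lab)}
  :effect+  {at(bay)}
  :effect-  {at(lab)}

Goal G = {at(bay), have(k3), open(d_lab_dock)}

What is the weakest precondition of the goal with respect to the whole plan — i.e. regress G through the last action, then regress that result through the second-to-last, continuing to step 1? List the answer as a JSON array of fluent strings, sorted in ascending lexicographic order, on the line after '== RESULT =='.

Regress step by step:
  through step 2 (move(lab,bay)): drop {at(bay)}, keep {have(k3), open(d_lab_dock)}, require {at(lab), open(d_bay_lab)}
    → {at(lab), have(k3), open(d_bay_lab), open(d_lab_dock)}
  through step 1 (move(dock,lab)): drop {at(lab)}, keep {have(k3), open(d_bay_lab), open(d_lab_dock)}, require {at(dock), open(d_lab_dock)}
    → {at(dock), have(k3), open(d_bay_lab), open(d_lab_dock)}

== RESULT ==
["at(dock)", "have(k3)", "open(d_bay_lab)", "open(d_lab_dock)"]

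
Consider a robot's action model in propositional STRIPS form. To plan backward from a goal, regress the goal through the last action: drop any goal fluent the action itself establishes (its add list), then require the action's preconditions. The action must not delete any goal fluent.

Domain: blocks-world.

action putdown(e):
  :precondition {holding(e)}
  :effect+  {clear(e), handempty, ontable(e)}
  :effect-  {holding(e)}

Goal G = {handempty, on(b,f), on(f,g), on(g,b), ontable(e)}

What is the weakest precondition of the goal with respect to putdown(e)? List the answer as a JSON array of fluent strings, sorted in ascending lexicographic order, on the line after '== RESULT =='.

Regress:
  G ∩ del = {}  (empty — regression defined)
  G \ add = {handempty, on(b,f), on(f,g), on(g,b), ontable(e)} \ {clear(e), handempty, ontable(e)} = {on(b,f), on(f,g), on(g,b)}
  ∪ pre   = {on(b,f), on(f,g), on(g,b)} ∪ {holding(e)}
          = {holding(e), on(b,f), on(f,g), on(g,b)}

== RESULT ==
["holding(e)", "on(b,f)", "on(f,g)", "on(g,b)"]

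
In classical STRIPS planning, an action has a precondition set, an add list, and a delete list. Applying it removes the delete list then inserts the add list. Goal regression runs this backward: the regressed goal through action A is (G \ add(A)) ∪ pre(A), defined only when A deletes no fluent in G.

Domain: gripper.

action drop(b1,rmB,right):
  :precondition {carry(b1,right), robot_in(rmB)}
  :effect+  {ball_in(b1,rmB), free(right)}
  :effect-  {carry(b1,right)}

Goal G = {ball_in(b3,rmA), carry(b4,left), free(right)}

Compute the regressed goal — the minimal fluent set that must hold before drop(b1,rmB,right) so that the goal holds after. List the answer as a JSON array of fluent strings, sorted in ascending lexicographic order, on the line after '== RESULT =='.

Regress:
  G ∩ del = {}  (empty — regression defined)
  G \ add = {ball_in(b3,rmA), carry(b4,left), free(right)} \ {ball_in(b1,rmB), free(right)} = {ball_in(b3,rmA), carry(b4,left)}
  ∪ pre   = {ball_in(b3,rmA), carry(b4,left)} ∪ {carry(b1,right), robot_in(rmB)}
          = {ball_in(b3,rmA), carry(b1,right), carry(b4,left), robot_in(rmB)}

== RESULT ==
["ball_in(b3,rmA)", "carry(b1,right)", "carry(b4,left)", "robot_in(rmB)"]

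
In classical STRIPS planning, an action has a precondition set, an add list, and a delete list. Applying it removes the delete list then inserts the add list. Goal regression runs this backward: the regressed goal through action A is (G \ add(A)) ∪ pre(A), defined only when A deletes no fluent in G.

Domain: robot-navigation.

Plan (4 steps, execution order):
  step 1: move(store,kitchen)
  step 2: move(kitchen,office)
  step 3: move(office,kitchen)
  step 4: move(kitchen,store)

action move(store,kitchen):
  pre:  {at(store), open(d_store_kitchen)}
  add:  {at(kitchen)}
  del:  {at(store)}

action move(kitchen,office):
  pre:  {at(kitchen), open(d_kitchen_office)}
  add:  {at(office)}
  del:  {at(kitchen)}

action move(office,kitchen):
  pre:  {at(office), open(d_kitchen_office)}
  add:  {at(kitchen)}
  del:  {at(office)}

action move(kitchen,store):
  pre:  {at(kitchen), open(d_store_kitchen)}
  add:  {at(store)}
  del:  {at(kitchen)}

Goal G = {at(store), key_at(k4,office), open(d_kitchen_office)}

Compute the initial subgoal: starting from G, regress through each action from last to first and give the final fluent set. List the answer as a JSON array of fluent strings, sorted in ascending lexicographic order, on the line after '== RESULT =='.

Work backward from the goal:
  through step 4 (move(kitchen,store)): drop {at(store)}, keep {key_at(k4,office), open(d_kitchen_office)}, require {at(kitchen), open(d_store_kitchen)}
    → {at(kitchen), key_at(k4,office), open(d_kitchen_office), open(d_store_kitchen)}
  through step 3 (move(office,kitchen)): drop {at(kitchen)}, keep {key_at(k4,office), open(d_kitchen_office), open(d_store_kitchen)}, require {at(office), open(d_kitchen_office)}
    → {at(office), key_at(k4,office), open(d_kitchen_office), open(d_store_kitchen)}
  through step 2 (move(kitchen,office)): drop {at(office)}, keep {key_at(k4,office), open(d_kitchen_office), open(d_store_kitchen)}, require {at(kitchen), open(d_kitchen_office)}
    → {at(kitchen), key_at(k4,office), open(d_kitchen_office), open(d_store_kitchen)}
  through step 1 (move(store,kitchen)): drop {at(kitchen)}, keep {key_at(k4,office), open(d_kitchen_office), open(d_store_kitchen)}, require {at(store), open(d_store_kitchen)}
    → {at(store), key_at(k4,office), open(d_kitchen_office), open(d_store_kitchen)}

== RESULT ==
["at(store)", "key_at(k4,office)", "open(d_kitchen_office)", "open(d_store_kitchen)"]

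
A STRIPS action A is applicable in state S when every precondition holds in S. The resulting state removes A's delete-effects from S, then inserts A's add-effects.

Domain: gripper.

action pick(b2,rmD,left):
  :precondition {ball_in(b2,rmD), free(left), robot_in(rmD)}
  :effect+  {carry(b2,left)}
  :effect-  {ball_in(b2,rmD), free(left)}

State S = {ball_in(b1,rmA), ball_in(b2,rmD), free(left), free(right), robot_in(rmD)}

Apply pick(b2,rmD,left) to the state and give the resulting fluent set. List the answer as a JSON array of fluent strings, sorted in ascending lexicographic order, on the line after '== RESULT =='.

Compute (S \ del) ∪ add:
  pre ⊆ S: {ball_in(b2,rmD), free(left), robot_in(rmD)} ⊆ S  — applicable
  S \ del = {ball_in(b1,rmA), free(right), robot_in(rmD)}
  ∪ add   = {ball_in(b1,rmA), carry(b2,left), free(right), robot_in(rmD)}

== RESULT ==
["ball_in(b1,rmA)", "carry(b2,left)", "free(right)", "robot_in(rmD)"]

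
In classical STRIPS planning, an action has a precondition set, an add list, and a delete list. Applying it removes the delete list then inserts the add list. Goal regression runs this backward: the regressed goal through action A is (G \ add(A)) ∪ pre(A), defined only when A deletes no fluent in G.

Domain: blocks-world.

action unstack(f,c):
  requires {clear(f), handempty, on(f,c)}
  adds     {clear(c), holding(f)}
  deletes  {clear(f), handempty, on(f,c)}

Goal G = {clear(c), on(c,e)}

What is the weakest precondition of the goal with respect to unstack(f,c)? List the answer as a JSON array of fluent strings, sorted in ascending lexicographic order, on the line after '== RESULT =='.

Regress:
  G ∩ del = {}  (empty — regression defined)
  G \ add = {clear(c), on(c,e)} \ {clear(c), holding(f)} = {on(c,e)}
  ∪ pre   = {on(c,e)} ∪ {clear(f), handempty, on(f,c)}
          = {clear(f), handempty, on(c,e), on(f,c)}

== RESULT ==
["clear(f)", "handempty", "on(c,e)", "on(f,c)"]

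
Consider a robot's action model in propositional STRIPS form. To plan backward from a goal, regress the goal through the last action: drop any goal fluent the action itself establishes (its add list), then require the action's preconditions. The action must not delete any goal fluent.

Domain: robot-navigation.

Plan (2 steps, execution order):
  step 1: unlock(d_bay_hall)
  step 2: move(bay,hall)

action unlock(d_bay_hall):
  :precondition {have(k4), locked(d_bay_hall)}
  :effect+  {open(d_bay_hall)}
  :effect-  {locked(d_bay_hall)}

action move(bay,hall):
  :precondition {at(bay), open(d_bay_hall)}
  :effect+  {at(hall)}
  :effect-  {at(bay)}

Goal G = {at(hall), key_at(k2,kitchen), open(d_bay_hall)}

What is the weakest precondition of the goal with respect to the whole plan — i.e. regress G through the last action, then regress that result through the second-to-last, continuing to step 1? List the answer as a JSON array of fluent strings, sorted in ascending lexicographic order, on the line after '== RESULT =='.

Work backward from the goal:
  through step 2 (move(bay,hall)): drop {at(hall)}, keep {key_at(k2,kitchen), open(d_bay_hall)}, require {at(bay), open(d_bay_hall)}
    → {at(bay), key_at(k2,kitchen), open(d_bay_hall)}
  through step 1 (unlock(d_bay_hall)): drop {open(d_bay_hall)}, keep {at(bay), key_at(k2,kitchen)}, require {have(k4), locked(d_bay_hall)}
    → {at(bay), have(k4), key_at(k2,kitchen), locked(d_bay_hall)}

== RESULT ==
["at(bay)", "have(k4)", "key_at(k2,kitchen)", "locked(d_bay_hall)"]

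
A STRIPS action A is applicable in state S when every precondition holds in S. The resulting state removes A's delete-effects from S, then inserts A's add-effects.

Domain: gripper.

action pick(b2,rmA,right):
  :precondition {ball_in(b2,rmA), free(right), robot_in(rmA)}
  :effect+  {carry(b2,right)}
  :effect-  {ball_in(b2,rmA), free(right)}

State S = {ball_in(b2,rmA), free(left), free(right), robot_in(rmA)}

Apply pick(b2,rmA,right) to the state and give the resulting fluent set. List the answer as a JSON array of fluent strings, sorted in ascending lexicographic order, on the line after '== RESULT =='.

Compute (S \ del) ∪ add:
  pre ⊆ S: {ball_in(b2,rmA), free(right), robot_in(rmA)} ⊆ S  — applicable
  S \ del = {free(left), robot_in(rmA)}
  ∪ add   = {carry(b2,right), free(left), robot_in(rmA)}

== RESULT ==
["carry(b2,right)", "free(left)", "robot_in(rmA)"]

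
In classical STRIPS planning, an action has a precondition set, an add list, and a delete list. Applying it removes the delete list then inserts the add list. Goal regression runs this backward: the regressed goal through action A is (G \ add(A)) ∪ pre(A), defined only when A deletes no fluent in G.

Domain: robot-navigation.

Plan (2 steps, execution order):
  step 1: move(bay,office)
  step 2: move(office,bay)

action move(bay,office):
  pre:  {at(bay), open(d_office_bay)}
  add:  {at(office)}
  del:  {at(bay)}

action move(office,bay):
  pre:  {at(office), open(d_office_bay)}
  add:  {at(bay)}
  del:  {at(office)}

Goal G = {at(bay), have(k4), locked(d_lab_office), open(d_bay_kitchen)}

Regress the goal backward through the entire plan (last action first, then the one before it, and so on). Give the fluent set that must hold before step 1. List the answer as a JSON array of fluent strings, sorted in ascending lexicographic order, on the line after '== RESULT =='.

Regress step by step:
  through step 2 (move(office,bay)): drop {at(bay)}, keep {have(k4), locked(d_lab_office), open(d_bay_kitchen)}, require {at(office), open(d_office_bay)}
    → {at(office), have(k4), locked(d_lab_office), open(d_bay_kitchen), open(d_office_bay)}
  through step 1 (move(bay,office)): drop {at(office)}, keep {have(k4), locked(d_lab_office), open(d_bay_kitchen), open(d_office_bay)}, require {at(bay), open(d_office_bay)}
    → {at(bay), have(k4), locked(d_lab_office), open(d_bay_kitchen), open(d_office_bay)}

== RESULT ==
["at(bay)", "have(k4)", "locked(d_lab_office)", "open(d_bay_kitchen)", "open(d_office_bay)"]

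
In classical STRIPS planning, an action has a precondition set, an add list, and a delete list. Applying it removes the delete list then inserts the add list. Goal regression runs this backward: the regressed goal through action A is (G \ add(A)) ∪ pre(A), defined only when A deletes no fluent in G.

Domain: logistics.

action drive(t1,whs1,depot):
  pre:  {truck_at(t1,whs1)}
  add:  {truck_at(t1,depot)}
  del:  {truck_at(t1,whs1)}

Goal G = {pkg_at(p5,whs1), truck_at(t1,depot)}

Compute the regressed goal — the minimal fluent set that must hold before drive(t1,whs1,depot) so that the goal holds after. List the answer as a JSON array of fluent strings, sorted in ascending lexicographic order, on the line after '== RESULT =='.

Regress:
  G ∩ del = {}  (empty — regression defined)
  G \ add = {pkg_at(p5,whs1), truck_at(t1,depot)} \ {truck_at(t1,depot)} = {pkg_at(p5,whs1)}
  ∪ pre   = {pkg_at(p5,whs1)} ∪ {truck_at(t1,whs1)}
          = {pkg_at(p5,whs1), truck_at(t1,whs1)}

== RESULT ==
["pkg_at(p5,whs1)", "truck_at(t1,whs1)"]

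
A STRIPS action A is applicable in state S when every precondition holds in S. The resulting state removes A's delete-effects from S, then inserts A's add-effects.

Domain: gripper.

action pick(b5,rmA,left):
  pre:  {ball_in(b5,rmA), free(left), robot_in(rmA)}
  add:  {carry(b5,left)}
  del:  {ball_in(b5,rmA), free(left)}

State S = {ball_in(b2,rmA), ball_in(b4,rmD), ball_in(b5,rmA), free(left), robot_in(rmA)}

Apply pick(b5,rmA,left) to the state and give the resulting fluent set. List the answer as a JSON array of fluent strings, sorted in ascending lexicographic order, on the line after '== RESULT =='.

Progress:
  pre ⊆ S: {ball_in(b5,rmA), free(left), robot_in(rmA)} ⊆ S  — applicable
  S \ del = {ball_in(b2,rmA), ball_in(b4,rmD), robot_in(rmA)}
  ∪ add   = {ball_in(b2,rmA), ball_in(b4,rmD), carry(b5,left), robot_in(rmA)}

== RESULT ==
["ball_in(b2,rmA)", "ball_in(b4,rmD)", "carry(b5,left)", "robot_in(rmA)"]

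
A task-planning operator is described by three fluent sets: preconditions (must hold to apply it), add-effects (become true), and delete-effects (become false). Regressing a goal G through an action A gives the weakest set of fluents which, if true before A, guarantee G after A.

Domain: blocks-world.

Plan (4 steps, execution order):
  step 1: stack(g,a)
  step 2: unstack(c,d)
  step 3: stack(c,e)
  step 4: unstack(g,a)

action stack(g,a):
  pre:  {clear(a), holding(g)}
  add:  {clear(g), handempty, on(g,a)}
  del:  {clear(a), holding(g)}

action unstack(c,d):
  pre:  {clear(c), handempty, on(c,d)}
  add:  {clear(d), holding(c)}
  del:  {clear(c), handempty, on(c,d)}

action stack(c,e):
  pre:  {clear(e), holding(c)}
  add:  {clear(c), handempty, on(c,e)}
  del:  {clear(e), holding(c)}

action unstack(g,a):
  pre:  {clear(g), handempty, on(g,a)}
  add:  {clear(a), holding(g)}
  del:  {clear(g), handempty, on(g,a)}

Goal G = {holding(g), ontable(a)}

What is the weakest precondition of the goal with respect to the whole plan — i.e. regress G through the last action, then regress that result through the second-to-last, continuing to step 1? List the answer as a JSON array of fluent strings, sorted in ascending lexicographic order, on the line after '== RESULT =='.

Work backward from the goal:
  through step 4 (unstack(g,a)): drop {holding(g)}, keep {ontable(a)}, require {clear(g), handempty, on(g,a)}
    → {clear(g), handempty, on(g,a), ontable(a)}
  through step 3 (stack(c,e)): drop {handempty}, keep {clear(g), on(g,a), ontable(a)}, require {clear(e), holding(c)}
    → {clear(e), clear(g), holding(c), on(g,a), ontable(a)}
  through step 2 (unstack(c,d)): drop {holding(c)}, keep {clear(e), clear(g), on(g,a), ontable(a)}, require {clear(c), handempty, on(c,d)}
    → {clear(c), clear(e), clear(g), handempty, on(c,d), on(g,a), ontable(a)}
  through step 1 (stack(g,a)): drop {clear(g), handempty, on(g,a)}, keep {clear(c), clear(e), on(c,d), ontable(a)}, require {clear(a), holding(g)}
    → {clear(a), clear(c), clear(e), holding(g), on(c,d), ontable(a)}

== RESULT ==
["clear(a)", "clear(c)", "clear(e)", "holding(g)", "on(c,d)", "ontable(a)"]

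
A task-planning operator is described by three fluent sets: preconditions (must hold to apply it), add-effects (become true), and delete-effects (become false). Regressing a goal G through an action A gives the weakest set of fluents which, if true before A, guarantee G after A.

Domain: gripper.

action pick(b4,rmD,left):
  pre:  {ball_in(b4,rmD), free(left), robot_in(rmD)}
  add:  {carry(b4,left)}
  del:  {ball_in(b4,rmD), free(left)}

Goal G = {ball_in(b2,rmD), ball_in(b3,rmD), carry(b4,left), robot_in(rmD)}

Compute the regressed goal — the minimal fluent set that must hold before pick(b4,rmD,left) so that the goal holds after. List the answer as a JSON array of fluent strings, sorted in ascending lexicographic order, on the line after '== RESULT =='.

Compute (G \ add) ∪ pre:
  G ∩ del = {}  (empty — regression defined)
  G \ add = {ball_in(b2,rmD), ball_in(b3,rmD), carry(b4,left), robot_in(rmD)} \ {carry(b4,left)} = {ball_in(b2,rmD), ball_in(b3,rmD), robot_in(rmD)}
  ∪ pre   = {ball_in(b2,rmD), ball_in(b3,rmD), robot_in(rmD)} ∪ {ball_in(b4,rmD), free(left), robot_in(rmD)}
          = {ball_in(b2,rmD), ball_in(b3,rmD), ball_in(b4,rmD), free(left), robot_in(rmD)}

== RESULT ==
["ball_in(b2,rmD)", "ball_in(b3,rmD)", "ball_in(b4,rmD)", "free(left)", "robot_in(rmD)"]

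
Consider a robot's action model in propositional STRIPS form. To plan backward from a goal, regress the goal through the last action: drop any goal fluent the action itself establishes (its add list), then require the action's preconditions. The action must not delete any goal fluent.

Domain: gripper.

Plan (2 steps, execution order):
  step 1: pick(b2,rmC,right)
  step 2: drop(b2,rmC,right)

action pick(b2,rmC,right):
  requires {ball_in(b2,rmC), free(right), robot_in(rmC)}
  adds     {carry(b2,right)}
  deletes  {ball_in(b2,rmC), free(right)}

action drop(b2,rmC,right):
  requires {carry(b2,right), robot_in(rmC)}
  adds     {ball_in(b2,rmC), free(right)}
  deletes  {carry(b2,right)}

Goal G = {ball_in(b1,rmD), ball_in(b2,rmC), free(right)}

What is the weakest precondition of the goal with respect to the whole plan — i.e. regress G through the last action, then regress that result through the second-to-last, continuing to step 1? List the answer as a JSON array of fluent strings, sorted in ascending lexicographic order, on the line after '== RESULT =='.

Regress step by step:
  through step 2 (drop(b2,rmC,right)): drop {ball_in(b2,rmC), free(right)}, keep {ball_in(b1,rmD)}, require {carry(b2,right), robot_in(rmC)}
    → {ball_in(b1,rmD), carry(b2,right), robot_in(rmC)}
  through step 1 (pick(b2,rmC,right)): drop {carry(b2,right)}, keep {ball_in(b1,rmD), robot_in(rmC)}, require {ball_in(b2,rmC), free(right), robot_in(rmC)}
    → {ball_in(b1,rmD), ball_in(b2,rmC), free(right), robot_in(rmC)}

== RESULT ==
["ball_in(b1,rmD)", "ball_in(b2,rmC)", "free(right)", "robot_in(rmC)"]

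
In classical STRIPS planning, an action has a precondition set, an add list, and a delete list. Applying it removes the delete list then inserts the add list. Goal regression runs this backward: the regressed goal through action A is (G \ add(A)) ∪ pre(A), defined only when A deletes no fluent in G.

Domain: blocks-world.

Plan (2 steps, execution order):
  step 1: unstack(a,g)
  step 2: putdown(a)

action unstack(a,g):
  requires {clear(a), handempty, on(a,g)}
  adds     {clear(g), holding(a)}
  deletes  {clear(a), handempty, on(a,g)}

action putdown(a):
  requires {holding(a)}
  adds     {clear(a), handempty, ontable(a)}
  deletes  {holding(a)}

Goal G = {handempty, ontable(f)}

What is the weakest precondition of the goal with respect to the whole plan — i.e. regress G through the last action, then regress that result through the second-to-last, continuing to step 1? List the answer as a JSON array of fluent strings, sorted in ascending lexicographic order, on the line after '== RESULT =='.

Regress step by step:
  through step 2 (putdown(a)): drop {handempty}, keep {ontable(f)}, require {holding(a)}
    → {holding(a), ontable(f)}
  through step 1 (unstack(a,g)): drop {holding(a)}, keep {ontable(f)}, require {clear(a), handempty, on(a,g)}
    → {clear(a), handempty, on(a,g), ontable(f)}

== RESULT ==
["clear(a)", "handempty", "on(a,g)", "ontable(f)"]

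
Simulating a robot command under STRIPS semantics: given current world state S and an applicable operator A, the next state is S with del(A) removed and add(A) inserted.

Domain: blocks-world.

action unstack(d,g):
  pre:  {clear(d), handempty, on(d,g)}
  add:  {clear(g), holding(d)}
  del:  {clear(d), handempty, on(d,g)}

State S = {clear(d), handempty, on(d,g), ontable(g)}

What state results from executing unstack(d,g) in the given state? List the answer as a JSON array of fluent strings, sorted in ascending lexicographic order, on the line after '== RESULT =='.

Progress:
  pre ⊆ S: {clear(d), handempty, on(d,g)} ⊆ S  — applicable
  S \ del = {ontable(g)}
  ∪ add   = {clear(g), holding(d), ontable(g)}

== RESULT ==
["clear(g)", "holding(d)", "ontable(g)"]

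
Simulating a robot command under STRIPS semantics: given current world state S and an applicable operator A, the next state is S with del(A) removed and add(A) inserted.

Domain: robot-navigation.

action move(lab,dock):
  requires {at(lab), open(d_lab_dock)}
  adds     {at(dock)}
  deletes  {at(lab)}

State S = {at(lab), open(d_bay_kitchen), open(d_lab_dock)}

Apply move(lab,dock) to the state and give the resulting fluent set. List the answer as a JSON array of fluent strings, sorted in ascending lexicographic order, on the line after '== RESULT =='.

Progress:
  pre ⊆ S: {at(lab), open(d_lab_dock)} ⊆ S  — applicable
  S \ del = {open(d_bay_kitchen), open(d_lab_dock)}
  ∪ add   = {at(dock), open(d_bay_kitchen), open(d_lab_dock)}

== RESULT ==
["at(dock)", "open(d_bay_kitchen)", "open(d_lab_dock)"]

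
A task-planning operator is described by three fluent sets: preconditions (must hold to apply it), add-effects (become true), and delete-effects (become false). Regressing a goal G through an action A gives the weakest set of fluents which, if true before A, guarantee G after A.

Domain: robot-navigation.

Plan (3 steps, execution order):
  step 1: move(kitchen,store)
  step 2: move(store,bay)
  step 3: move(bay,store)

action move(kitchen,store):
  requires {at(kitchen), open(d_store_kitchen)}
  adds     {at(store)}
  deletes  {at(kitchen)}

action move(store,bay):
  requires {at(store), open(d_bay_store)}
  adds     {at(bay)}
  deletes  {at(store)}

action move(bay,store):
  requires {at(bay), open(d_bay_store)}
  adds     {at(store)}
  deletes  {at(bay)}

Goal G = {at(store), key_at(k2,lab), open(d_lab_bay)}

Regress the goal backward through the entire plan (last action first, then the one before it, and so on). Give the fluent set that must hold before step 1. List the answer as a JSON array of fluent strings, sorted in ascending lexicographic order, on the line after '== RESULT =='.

Work backward from the goal:
  through step 3 (move(bay,store)): drop {at(store)}, keep {key_at(k2,lab), open(d_lab_bay)}, require {at(bay), open(d_bay_store)}
    → {at(bay), key_at(k2,lab), open(d_bay_store), open(d_lab_bay)}
  through step 2 (move(store,bay)): drop {at(bay)}, keep {key_at(k2,lab), open(d_bay_store), open(d_lab_bay)}, require {at(store), open(d_bay_store)}
    → {at(store), key_at(k2,lab), open(d_bay_store), open(d_lab_bay)}
  through step 1 (move(kitchen,store)): drop {at(store)}, keep {key_at(k2,lab), open(d_bay_store), open(d_lab_bay)}, require {at(kitchen), open(d_store_kitchen)}
    → {at(kitchen), key_at(k2,lab), open(d_bay_store), open(d_lab_bay), open(d_store_kitchen)}

== RESULT ==
["at(kitchen)", "key_at(k2,lab)", "open(d_bay_store)", "open(d_lab_bay)", "open(d_store_kitchen)"]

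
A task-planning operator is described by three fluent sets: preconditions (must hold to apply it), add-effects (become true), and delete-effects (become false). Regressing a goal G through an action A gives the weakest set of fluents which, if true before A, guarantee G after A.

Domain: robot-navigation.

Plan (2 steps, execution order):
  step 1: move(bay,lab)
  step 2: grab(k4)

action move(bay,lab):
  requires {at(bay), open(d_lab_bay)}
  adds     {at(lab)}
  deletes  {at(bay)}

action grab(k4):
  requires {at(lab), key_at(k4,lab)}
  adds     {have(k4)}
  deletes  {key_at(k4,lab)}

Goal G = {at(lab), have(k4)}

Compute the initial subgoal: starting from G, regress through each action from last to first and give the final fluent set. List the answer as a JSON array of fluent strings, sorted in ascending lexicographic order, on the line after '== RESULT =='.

Regress step by step:
  through step 2 (grab(k4)): drop {have(k4)}, keep {at(lab)}, require {at(lab), key_at(k4,lab)}
    → {at(lab), key_at(k4,lab)}
  through step 1 (move(bay,lab)): drop {at(lab)}, keep {key_at(k4,lab)}, require {at(bay), open(d_lab_bay)}
    → {at(bay), key_at(k4,lab), open(d_lab_bay)}

== RESULT ==
["at(bay)", "key_at(k4,lab)", "open(d_lab_bay)"]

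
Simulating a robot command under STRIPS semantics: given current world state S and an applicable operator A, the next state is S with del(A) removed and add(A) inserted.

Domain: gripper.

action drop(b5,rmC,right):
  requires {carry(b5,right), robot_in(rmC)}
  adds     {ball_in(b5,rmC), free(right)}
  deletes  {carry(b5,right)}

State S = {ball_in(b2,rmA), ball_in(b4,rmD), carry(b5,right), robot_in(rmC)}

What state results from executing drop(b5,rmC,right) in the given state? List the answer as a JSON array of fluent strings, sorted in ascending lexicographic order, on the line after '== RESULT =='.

Compute (S \ del) ∪ add:
  pre ⊆ S: {carry(b5,right), robot_in(rmC)} ⊆ S  — applicable
  S \ del = {ball_in(b2,rmA), ball_in(b4,rmD), robot_in(rmC)}
  ∪ add   = {ball_in(b2,rmA), ball_in(b4,rmD), ball_in(b5,rmC), free(right), robot_in(rmC)}

== RESULT ==
["ball_in(b2,rmA)", "ball_in(b4,rmD)", "ball_in(b5,rmC)", "free(right)", "robot_in(rmC)"]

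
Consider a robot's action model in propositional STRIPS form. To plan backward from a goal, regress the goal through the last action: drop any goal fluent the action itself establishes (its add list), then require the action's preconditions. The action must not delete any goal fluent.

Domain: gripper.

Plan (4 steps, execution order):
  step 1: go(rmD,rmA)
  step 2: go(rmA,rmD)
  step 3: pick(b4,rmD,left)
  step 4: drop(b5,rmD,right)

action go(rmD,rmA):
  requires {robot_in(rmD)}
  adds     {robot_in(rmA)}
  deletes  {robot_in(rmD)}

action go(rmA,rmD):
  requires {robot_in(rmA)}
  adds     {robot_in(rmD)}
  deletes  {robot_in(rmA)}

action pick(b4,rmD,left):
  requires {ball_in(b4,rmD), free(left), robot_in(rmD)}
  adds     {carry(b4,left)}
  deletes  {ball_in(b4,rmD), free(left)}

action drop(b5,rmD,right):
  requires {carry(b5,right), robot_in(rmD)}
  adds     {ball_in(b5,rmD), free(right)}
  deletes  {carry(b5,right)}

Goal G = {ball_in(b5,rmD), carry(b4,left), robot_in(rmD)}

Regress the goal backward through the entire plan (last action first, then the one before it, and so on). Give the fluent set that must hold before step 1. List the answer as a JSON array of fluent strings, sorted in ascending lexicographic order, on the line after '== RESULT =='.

Work backward from the goal:
  through step 4 (drop(b5,rmD,right)): drop {ball_in(b5,rmD)}, keep {carry(b4,left), robot_in(rmD)}, require {carry(b5,right), robot_in(rmD)}
    → {carry(b4,left), carry(b5,right), robot_in(rmD)}
  through step 3 (pick(b4,rmD,left)): drop {carry(b4,left)}, keep {carry(b5,right), robot_in(rmD)}, require {ball_in(b4,rmD), free(left), robot_in(rmD)}
    → {ball_in(b4,rmD), carry(b5,right), free(left), robot_in(rmD)}
  through step 2 (go(rmA,rmD)): drop {robot_in(rmD)}, keep {ball_in(b4,rmD), carry(b5,right), free(left)}, require {robot_in(rmA)}
    → {ball_in(b4,rmD), carry(b5,right), free(left), robot_in(rmA)}
  through step 1 (go(rmD,rmA)): drop {robot_in(rmA)}, keep {ball_in(b4,rmD), carry(b5,right), free(left)}, require {robot_in(rmD)}
    → {ball_in(b4,rmD), carry(b5,right), free(left), robot_in(rmD)}

== RESULT ==
["ball_in(b4,rmD)", "carry(b5,right)", "free(left)", "robot_in(rmD)"]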